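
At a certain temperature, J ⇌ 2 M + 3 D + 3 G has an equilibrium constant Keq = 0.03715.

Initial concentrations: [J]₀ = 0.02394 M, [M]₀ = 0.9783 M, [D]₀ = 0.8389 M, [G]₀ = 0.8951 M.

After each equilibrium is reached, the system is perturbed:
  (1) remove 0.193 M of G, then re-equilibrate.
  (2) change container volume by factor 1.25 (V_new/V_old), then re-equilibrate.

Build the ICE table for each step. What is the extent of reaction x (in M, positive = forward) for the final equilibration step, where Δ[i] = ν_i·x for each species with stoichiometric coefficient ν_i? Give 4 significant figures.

Q₀ = 16.93 vs Keq = 0.03715 ⇒ Q>K, reverse
Step 1:
                    J           M           D           G
  init        0.02394      0.9783      0.8389      0.8951
  Δ             0.131      -0.262      -0.393      -0.393
  eq           0.1549      0.7163      0.4459      0.5021
  solve Keq expr → x = -0.131; check Q = 0.03715
Then remove 0.193 M of G.
Step 2:
                    J           M           D           G
  init         0.1549      0.7163      0.4459      0.3091
  Δ          -0.02549     0.05099     0.07648     0.07648
  eq           0.1295      0.7673      0.5224      0.3856
  solve Keq expr → x = 0.02549; check Q = 0.03715
Then change container volume by factor 1.25 (V_new/V_old).
Step 3:
                    J           M           D           G
  init         0.1036      0.6138      0.4179      0.3084
  Δ          -0.02469     0.04937     0.07406     0.07406
  eq          0.07888      0.6632      0.4919      0.3825
  solve Keq expr → x = 0.02469; check Q = 0.03715

x = 0.02469 M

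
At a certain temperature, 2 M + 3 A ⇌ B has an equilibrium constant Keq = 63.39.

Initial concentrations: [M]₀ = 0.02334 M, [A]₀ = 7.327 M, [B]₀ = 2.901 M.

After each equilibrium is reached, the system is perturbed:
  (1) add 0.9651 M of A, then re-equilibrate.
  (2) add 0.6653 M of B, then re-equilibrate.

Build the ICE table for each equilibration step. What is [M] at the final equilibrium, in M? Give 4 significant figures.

Q₀ = 13.54 vs Keq = 63.39 ⇒ Q<K, forward
Step 1:
                   M          A          B
  I          0.02334      7.327      2.901
  C          -0.0125   -0.01875    0.00625
  E          0.01084      7.308      2.907
  solve Keq expr → x = 0.00625; check Q = 63.39
Then add 0.9651 M of A.
Step 2:
                   M          A          B
  I          0.01084      8.273      2.907
  C        -0.001834  -0.002751 9.1716e-04
  E         0.009005      8.271      2.908
  solve Keq expr → x = 9.1716e-04; check Q = 63.39
Then add 0.6653 M of B.
Step 3:
                   M          A          B
  I         0.009005      8.271      3.573
  C       9.7373e-04   0.001461 -4.8687e-04
  E         0.009979      8.272      3.573
  solve Keq expr → x = -4.8687e-04; check Q = 63.39

[M]_eq = 0.009979 M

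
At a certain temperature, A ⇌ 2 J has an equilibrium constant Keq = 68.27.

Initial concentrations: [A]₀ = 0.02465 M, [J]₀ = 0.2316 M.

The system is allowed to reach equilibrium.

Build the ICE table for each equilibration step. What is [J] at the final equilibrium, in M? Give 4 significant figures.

Q₀ = 2.176 vs Keq = 68.27 ⇒ Q<K, forward
Step 1:
                  A         J
  init      0.02465    0.2316
  Δ        -0.02351   0.04703
  eq       0.001137    0.2786
  solve Keq expr → x = 0.02351; check Q = 68.27

[J]_eq = 0.2786 M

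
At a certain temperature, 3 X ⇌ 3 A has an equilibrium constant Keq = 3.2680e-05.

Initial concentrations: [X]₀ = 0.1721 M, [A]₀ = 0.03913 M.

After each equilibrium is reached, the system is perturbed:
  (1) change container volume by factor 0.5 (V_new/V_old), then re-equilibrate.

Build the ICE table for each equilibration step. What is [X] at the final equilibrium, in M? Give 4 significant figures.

[X]_eq = 0.4094 M

Q₀ = 0.01175 vs Keq = 3.2680e-05 ⇒ Q>K, reverse
Step 1:
                    X           A
  Initial      0.1721     0.03913
  Change      0.03259    -0.03259
  Equil        0.2047    0.006544
  solve Keq expr → x = -0.01086; check Q = 3.2680e-05
Then change container volume by factor 0.5 (V_new/V_old).
Step 2:
                    X           A
  Initial      0.4094     0.01309
  Change            0           0
  Equil        0.4094     0.01309
  solve Keq expr → x = 0; check Q = 3.2680e-05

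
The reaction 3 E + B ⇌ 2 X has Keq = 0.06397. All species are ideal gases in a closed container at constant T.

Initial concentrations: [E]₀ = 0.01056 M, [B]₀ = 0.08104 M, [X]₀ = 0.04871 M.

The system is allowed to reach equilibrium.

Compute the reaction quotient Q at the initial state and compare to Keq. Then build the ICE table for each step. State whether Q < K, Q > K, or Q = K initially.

Q₀ = 2.4863e+04; Q > K (proceeds reverse)

Q₀ = 2.4863e+04 vs Keq = 0.06397 ⇒ Q>K, reverse
Step 1:
                    E           B           X
  I           0.01056     0.08104     0.04871
  C           0.07025     0.02342    -0.04683
  E           0.08081      0.1045    0.001878
  solve Keq expr → x = -0.02342; check Q = 0.06397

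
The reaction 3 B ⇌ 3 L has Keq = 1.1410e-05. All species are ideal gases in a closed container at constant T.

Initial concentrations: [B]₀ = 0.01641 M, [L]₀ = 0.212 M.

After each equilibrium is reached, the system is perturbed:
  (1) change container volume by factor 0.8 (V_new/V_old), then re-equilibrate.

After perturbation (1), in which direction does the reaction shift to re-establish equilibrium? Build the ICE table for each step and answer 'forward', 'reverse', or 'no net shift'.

Q₀ = 2156 vs Keq = 1.1410e-05 ⇒ Q>K, reverse
Step 1:
                   B          L
  I          0.01641      0.212
  C            0.207     -0.207
  E           0.2234   0.005029
  solve Keq expr → x = -0.06899; check Q = 1.1410e-05
Then change container volume by factor 0.8 (V_new/V_old).
Step 2:
                   B          L
  I           0.2792   0.006286
  C                0          0
  E           0.2792   0.006286
  solve Keq expr → x = 0; check Q = 1.1410e-05

Direction: no net shift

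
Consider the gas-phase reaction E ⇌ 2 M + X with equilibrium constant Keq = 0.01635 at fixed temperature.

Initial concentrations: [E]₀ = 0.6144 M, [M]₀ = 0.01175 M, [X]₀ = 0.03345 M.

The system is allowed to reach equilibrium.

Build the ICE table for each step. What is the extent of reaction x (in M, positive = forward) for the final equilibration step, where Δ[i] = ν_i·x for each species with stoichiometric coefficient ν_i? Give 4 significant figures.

x = 0.1126 M

Q₀ = 7.5166e-06 vs Keq = 0.01635 ⇒ Q<K, forward
Step 1:
                  E         M         X
  init       0.6144   0.01175   0.03345
  Δ         -0.1126    0.2252    0.1126
  eq         0.5018     0.237    0.1461
  solve Keq expr → x = 0.1126; check Q = 0.01635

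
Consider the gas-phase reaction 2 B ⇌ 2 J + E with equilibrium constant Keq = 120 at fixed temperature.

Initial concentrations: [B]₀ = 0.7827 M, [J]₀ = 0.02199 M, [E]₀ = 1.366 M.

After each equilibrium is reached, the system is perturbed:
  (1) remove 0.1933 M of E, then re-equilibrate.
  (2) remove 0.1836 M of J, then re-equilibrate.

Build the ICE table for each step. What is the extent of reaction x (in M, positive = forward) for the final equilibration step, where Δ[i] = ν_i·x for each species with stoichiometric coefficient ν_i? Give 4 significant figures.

x = 0.00921 M

Q₀ = 0.001078 vs Keq = 120 ⇒ Q<K, forward
Step 1:
                  B         J         E
  init       0.7827   0.02199     1.366
  Δ         -0.6968    0.6968    0.3484
  eq        0.08591    0.7188     1.714
  solve Keq expr → x = 0.3484; check Q = 120
Then remove 0.1933 M of E.
Step 2:
                  B         J         E
  init      0.08591    0.7188     1.521
  Δ        -0.00443   0.00443  0.002215
  eq        0.08148    0.7232     1.523
  solve Keq expr → x = 0.002215; check Q = 120
Then remove 0.1836 M of J.
Step 3:
                  B         J         E
  init      0.08148    0.5396     1.523
  Δ        -0.01842   0.01842   0.00921
  eq        0.06306     0.558     1.533
  solve Keq expr → x = 0.00921; check Q = 120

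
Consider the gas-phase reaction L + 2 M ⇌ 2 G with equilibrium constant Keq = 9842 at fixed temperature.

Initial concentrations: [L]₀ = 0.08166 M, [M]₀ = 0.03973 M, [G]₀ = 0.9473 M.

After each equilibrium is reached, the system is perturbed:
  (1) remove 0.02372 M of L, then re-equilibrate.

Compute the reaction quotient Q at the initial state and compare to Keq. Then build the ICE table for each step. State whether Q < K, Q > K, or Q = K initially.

Q₀ = 6962; Q < K (proceeds forward)

Q₀ = 6962 vs Keq = 9842 ⇒ Q<K, forward
Step 1:
                  L         M         G
  Initial   0.08166   0.03973    0.9473
  Change  -0.002768 -0.005535  0.005535
  Equil     0.07889   0.03419    0.9528
  solve Keq expr → x = 0.002768; check Q = 9842
Then remove 0.02372 M of L.
Step 2:
                  L         M         G
  Initial   0.05517   0.03419    0.9528
  Change   0.002743  0.005485 -0.005485
  Equil     0.05792   0.03968    0.9473
  solve Keq expr → x = -0.002743; check Q = 9842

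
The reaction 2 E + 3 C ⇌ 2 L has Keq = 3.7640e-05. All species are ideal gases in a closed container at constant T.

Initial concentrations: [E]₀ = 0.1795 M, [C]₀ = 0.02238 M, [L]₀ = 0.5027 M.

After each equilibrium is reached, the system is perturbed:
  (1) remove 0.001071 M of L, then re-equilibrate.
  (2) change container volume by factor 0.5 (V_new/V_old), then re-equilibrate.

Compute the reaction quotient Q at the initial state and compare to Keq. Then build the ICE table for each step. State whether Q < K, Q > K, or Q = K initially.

Q₀ = 6.9969e+05 vs Keq = 3.7640e-05 ⇒ Q>K, reverse
Step 1:
                   E          C          L
  init        0.1795    0.02238     0.5027
  Δ           0.4999     0.7498    -0.4999
  eq          0.6794     0.7722   0.002828
  solve Keq expr → x = -0.2499; check Q = 3.7640e-05
Then remove 0.001071 M of L.
Step 2:
                   E          C          L
  init        0.6794     0.7722   0.001757
  Δ        -0.001058  -0.001587   0.001058
  eq          0.6783     0.7706   0.002815
  solve Keq expr → x = 5.2895e-04; check Q = 3.7640e-05
Then change container volume by factor 0.5 (V_new/V_old).
Step 3:
                   E          C          L
  init         1.357      1.541    0.00563
  Δ        -0.009949   -0.01492   0.009949
  eq           1.347      1.526    0.01558
  solve Keq expr → x = 0.004974; check Q = 3.7640e-05

Q₀ = 6.9969e+05; Q > K (proceeds reverse)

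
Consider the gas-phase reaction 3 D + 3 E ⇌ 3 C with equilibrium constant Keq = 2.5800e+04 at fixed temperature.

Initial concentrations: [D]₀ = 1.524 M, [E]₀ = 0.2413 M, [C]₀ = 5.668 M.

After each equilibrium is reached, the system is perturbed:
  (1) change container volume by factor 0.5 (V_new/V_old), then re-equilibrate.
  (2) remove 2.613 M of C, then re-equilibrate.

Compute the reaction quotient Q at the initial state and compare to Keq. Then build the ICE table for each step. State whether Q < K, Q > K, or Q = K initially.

Q₀ = 3662 vs Keq = 2.5800e+04 ⇒ Q<K, forward
Step 1:
                  D         E         C
  init        1.524    0.2413     5.668
  Δ         -0.1038   -0.1038    0.1038
  eq           1.42    0.1375     5.772
  solve Keq expr → x = 0.03459; check Q = 2.5800e+04
Then change container volume by factor 0.5 (V_new/V_old).
Step 2:
                  D         E         C
  init         2.84    0.2751     11.54
  Δ         -0.1294   -0.1294    0.1294
  eq          2.711    0.1457     11.67
  solve Keq expr → x = 0.04312; check Q = 2.5800e+04
Then remove 2.613 M of C.
Step 3:
                  D         E         C
  init        2.711    0.1457      9.06
  Δ        -0.03092  -0.03092   0.03092
  eq           2.68    0.1148     9.091
  solve Keq expr → x = 0.01031; check Q = 2.5800e+04

Q₀ = 3662; Q < K (proceeds forward)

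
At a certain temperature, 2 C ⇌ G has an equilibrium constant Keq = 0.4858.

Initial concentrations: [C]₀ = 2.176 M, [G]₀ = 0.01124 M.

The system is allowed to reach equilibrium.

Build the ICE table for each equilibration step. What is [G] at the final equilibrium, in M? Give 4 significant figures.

Q₀ = 0.002374 vs Keq = 0.4858 ⇒ Q<K, forward
Step 1:
                    C           G
  I             2.176     0.01124
  C            -1.101      0.5504
  E             1.075      0.5616
  solve Keq expr → x = 0.5504; check Q = 0.4858

[G]_eq = 0.5616 M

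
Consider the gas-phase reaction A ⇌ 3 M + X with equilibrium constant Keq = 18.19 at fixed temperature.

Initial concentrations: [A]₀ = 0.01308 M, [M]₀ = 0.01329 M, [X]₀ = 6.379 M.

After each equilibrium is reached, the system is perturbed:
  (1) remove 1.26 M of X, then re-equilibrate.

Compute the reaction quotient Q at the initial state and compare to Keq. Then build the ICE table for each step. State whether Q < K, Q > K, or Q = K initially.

Q₀ = 0.001145 vs Keq = 18.19 ⇒ Q<K, forward
Step 1:
                  A         M         X
  init      0.01308   0.01329     6.379
  Δ        -0.01303   0.03909   0.01303
  eq      5.0497e-05   0.05238     6.392
  solve Keq expr → x = 0.01303; check Q = 18.19
Then remove 1.26 M of X.
Step 2:
                  A         M         X
  init    5.0497e-05   0.05238     5.132
  Δ       -9.8850e-06 2.9655e-05 9.8850e-06
  eq      4.0612e-05   0.05241     5.132
  solve Keq expr → x = 9.8850e-06; check Q = 18.19

Q₀ = 0.001145; Q < K (proceeds forward)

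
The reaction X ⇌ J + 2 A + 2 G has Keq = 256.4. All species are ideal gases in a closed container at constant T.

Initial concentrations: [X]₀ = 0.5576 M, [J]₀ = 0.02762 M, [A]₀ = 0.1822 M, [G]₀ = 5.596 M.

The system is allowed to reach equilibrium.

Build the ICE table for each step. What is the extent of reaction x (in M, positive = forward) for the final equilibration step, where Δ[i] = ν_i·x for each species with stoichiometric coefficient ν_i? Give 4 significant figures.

Q₀ = 0.05149 vs Keq = 256.4 ⇒ Q<K, forward
Step 1:
                  X         J         A         G
  I          0.5576   0.02762    0.1822     5.596
  C         -0.4597    0.4597    0.9194    0.9194
  E         0.09791    0.4873     1.102     6.515
  solve Keq expr → x = 0.4597; check Q = 256.4

x = 0.4597 M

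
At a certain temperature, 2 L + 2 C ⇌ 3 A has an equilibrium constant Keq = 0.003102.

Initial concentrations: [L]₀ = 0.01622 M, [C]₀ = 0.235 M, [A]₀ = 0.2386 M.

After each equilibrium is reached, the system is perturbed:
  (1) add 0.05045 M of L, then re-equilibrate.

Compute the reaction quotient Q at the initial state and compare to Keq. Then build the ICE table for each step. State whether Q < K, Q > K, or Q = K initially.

Q₀ = 934.9 vs Keq = 0.003102 ⇒ Q>K, reverse
Step 1:
                    L           C           A
  Initial     0.01622       0.235      0.2386
  Change        0.144       0.144     -0.2161
  Equil        0.1603       0.379     0.02254
  solve Keq expr → x = -0.07202; check Q = 0.003102
Then add 0.05045 M of L.
Step 2:
                    L           C           A
  Initial      0.2107       0.379     0.02254
  Change    -0.002762   -0.002762    0.004144
  Equil        0.2079      0.3763     0.02668
  solve Keq expr → x = 0.001381; check Q = 0.003102

Q₀ = 934.9; Q > K (proceeds reverse)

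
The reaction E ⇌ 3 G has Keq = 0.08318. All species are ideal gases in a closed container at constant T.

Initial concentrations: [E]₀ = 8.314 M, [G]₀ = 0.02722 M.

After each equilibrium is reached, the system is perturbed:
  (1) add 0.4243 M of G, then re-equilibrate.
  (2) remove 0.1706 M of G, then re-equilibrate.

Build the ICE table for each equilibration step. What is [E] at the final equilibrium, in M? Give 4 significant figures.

Q₀ = 2.4258e-06 vs Keq = 0.08318 ⇒ Q<K, forward
Step 1:
                    E           G
  init          8.314     0.02722
  Δ           -0.2823       0.847
  eq            8.032      0.8742
  solve Keq expr → x = 0.2823; check Q = 0.08318
Then add 0.4243 M of G.
Step 2:
                    E           G
  init          8.032       1.298
  Δ            0.1398     -0.4193
  eq            8.171      0.8792
  solve Keq expr → x = -0.1398; check Q = 0.08318
Then remove 0.1706 M of G.
Step 3:
                    E           G
  init          8.171      0.7086
  Δ          -0.05619      0.1686
  eq            8.115      0.8772
  solve Keq expr → x = 0.05619; check Q = 0.08318

[E]_eq = 8.115 M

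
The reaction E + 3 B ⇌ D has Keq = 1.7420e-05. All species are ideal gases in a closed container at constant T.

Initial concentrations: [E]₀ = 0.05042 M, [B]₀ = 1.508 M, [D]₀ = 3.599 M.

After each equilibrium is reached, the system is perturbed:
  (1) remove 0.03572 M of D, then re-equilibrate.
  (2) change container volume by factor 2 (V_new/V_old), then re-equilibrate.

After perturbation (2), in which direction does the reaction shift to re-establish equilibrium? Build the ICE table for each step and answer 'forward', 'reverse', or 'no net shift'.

Direction: reverse

Q₀ = 20.81 vs Keq = 1.7420e-05 ⇒ Q>K, reverse
Step 1:
                  E         B         D
  init      0.05042     1.508     3.599
  Δ           3.493     10.48    -3.493
  eq          3.543     11.99    0.1063
  solve Keq expr → x = -3.493; check Q = 1.7420e-05
Then remove 0.03572 M of D.
Step 2:
                  E         B         D
  init        3.543     11.99   0.07057
  Δ        -0.03223  -0.09668   0.03223
  eq          3.511     11.89    0.1028
  solve Keq expr → x = 0.03223; check Q = 1.7420e-05
Then change container volume by factor 2 (V_new/V_old).
Step 3:
                  E         B         D
  init        1.755     5.945    0.0514
  Δ         0.04436    0.1331  -0.04436
  eq            1.8     6.078  0.007039
  solve Keq expr → x = -0.04436; check Q = 1.7420e-05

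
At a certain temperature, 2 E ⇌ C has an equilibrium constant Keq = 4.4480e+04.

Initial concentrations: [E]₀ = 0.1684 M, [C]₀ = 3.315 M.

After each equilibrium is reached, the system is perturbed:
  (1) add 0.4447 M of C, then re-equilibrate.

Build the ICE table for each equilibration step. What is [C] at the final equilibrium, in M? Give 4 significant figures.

Q₀ = 116.9 vs Keq = 4.4480e+04 ⇒ Q<K, forward
Step 1:
                  E         C
  I          0.1684     3.315
  C         -0.1597   0.07983
  E        0.008736     3.395
  solve Keq expr → x = 0.07983; check Q = 4.4480e+04
Then add 0.4447 M of C.
Step 2:
                  E         C
  I        0.008736      3.84
  C       5.5426e-04 -2.7713e-04
  E        0.009291     3.839
  solve Keq expr → x = -2.7713e-04; check Q = 4.4480e+04

[C]_eq = 3.839 M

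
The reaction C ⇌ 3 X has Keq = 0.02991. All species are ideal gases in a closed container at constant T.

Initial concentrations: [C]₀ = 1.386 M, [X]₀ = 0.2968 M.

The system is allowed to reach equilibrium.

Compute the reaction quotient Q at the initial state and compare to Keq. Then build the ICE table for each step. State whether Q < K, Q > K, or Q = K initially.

Q₀ = 0.01886; Q < K (proceeds forward)

Q₀ = 0.01886 vs Keq = 0.02991 ⇒ Q<K, forward
Step 1:
                    C           X
  Initial       1.386      0.2968
  Change     -0.01599     0.04796
  Equil          1.37      0.3448
  solve Keq expr → x = 0.01599; check Q = 0.02991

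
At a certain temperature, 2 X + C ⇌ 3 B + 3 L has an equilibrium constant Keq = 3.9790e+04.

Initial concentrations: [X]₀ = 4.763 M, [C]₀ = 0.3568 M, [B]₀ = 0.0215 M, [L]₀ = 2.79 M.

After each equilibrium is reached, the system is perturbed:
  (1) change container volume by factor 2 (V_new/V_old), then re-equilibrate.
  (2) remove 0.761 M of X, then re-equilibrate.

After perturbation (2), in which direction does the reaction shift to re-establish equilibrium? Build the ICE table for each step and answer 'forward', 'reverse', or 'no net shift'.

Q₀ = 2.6665e-05 vs Keq = 3.9790e+04 ⇒ Q<K, forward
Step 1:
                    X           C           B           L
  init          4.763      0.3568      0.0215        2.79
  Δ           -0.7134     -0.3567        1.07        1.07
  eq             4.05  1.1463e-04       1.092        3.86
  solve Keq expr → x = 0.3567; check Q = 3.9790e+04
Then change container volume by factor 2 (V_new/V_old).
Step 2:
                    X           C           B           L
  init          2.025  5.7317e-05      0.5458        1.93
  Δ       -1.0029e-04 -5.0144e-05  1.5043e-04  1.5043e-04
  eq            2.025  7.1730e-06      0.5459        1.93
  solve Keq expr → x = 5.0144e-05; check Q = 3.9790e+04
Then remove 0.761 M of X.
Step 3:
                    X           C           B           L
  init          1.264  7.1730e-06      0.5459        1.93
  Δ        2.2470e-05  1.1235e-05 -3.3705e-05 -3.3705e-05
  eq            1.264  1.8408e-05      0.5459        1.93
  solve Keq expr → x = -1.1235e-05; check Q = 3.9790e+04

Direction: reverse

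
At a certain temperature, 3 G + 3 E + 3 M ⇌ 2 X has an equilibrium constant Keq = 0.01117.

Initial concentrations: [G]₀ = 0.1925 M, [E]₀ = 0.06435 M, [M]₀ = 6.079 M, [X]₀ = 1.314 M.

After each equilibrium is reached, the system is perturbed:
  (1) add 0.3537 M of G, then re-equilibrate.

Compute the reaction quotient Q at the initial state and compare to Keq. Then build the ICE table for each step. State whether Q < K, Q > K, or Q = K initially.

Q₀ = 4043 vs Keq = 0.01117 ⇒ Q>K, reverse
Step 1:
                  G         E         M         X
  I          0.1925   0.06435     6.079     1.314
  C          0.6546    0.6546    0.6546   -0.4364
  E          0.8471    0.7189     6.734    0.8776
  solve Keq expr → x = -0.2182; check Q = 0.01117
Then add 0.3537 M of G.
Step 2:
                  G         E         M         X
  I           1.201    0.7189     6.734    0.8776
  C         -0.1153   -0.1153   -0.1153   0.07685
  E           1.085    0.6036     6.618    0.9545
  solve Keq expr → x = 0.03843; check Q = 0.01117

Q₀ = 4043; Q > K (proceeds reverse)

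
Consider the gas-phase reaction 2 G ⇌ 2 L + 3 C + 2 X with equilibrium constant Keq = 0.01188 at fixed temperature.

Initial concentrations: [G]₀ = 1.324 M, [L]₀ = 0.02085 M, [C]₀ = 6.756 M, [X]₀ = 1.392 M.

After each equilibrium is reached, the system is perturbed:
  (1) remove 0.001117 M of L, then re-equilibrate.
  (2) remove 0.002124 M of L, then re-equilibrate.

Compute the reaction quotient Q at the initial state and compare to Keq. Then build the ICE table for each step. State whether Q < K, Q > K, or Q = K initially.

Q₀ = 0.1482 vs Keq = 0.01188 ⇒ Q>K, reverse
Step 1:
                    G           L           C           X
  init          1.324     0.02085       6.756       1.392
  Δ           0.01479    -0.01479    -0.02218    -0.01479
  eq            1.339    0.006064       6.734       1.377
  solve Keq expr → x = -0.007393; check Q = 0.01188
Then remove 0.001117 M of L.
Step 2:
                    G           L           C           X
  init          1.339    0.004947       6.734       1.377
  Δ         -0.001105    0.001105    0.001657    0.001105
  eq            1.338    0.006051       6.735       1.378
  solve Keq expr → x = 5.5245e-04; check Q = 0.01188
Then remove 0.002124 M of L.
Step 3:
                    G           L           C           X
  init          1.338    0.003927       6.735       1.378
  Δ         -0.002101    0.002101    0.003152    0.002101
  eq            1.336    0.006029       6.739        1.38
  solve Keq expr → x = 0.001051; check Q = 0.01188

Q₀ = 0.1482; Q > K (proceeds reverse)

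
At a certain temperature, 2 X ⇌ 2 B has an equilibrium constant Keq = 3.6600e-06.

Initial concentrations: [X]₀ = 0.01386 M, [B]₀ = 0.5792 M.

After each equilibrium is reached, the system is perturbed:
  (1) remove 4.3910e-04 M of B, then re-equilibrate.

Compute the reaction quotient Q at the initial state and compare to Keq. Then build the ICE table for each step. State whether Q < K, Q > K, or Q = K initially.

Q₀ = 1746; Q > K (proceeds reverse)

Q₀ = 1746 vs Keq = 3.6600e-06 ⇒ Q>K, reverse
Step 1:
                    X           B
  Initial     0.01386      0.5792
  Change       0.5781     -0.5781
  Equil        0.5919    0.001132
  solve Keq expr → x = -0.289; check Q = 3.6600e-06
Then remove 4.3910e-04 M of B.
Step 2:
                    X           B
  Initial      0.5919  6.9332e-04
  Change  -4.3826e-04  4.3826e-04
  Equil        0.5915    0.001132
  solve Keq expr → x = 2.1913e-04; check Q = 3.6600e-06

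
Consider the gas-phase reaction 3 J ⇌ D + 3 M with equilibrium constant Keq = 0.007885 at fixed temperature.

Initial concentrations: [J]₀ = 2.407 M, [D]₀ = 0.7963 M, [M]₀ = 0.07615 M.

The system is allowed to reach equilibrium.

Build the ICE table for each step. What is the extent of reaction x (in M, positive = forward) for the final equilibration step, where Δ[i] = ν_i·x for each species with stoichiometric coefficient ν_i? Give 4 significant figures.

Q₀ = 2.5215e-05 vs Keq = 0.007885 ⇒ Q<K, forward
Step 1:
                  J         D         M
  init        2.407    0.7963   0.07615
  Δ         -0.3467    0.1156    0.3467
  eq           2.06    0.9119    0.4229
  solve Keq expr → x = 0.1156; check Q = 0.007885

x = 0.1156 M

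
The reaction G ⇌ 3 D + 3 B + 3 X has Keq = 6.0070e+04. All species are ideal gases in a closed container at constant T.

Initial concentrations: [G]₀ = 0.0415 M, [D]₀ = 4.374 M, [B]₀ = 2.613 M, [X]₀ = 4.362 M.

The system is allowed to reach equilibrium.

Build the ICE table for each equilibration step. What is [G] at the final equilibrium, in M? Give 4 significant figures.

[G]_eq = 0.2773 M

Q₀ = 2.9858e+06 vs Keq = 6.0070e+04 ⇒ Q>K, reverse
Step 1:
                   G          D          B          X
  init        0.0415      4.374      2.613      4.362
  Δ           0.2358    -0.7073    -0.7073    -0.7073
  eq          0.2773      3.667      1.906      3.655
  solve Keq expr → x = -0.2358; check Q = 6.0070e+04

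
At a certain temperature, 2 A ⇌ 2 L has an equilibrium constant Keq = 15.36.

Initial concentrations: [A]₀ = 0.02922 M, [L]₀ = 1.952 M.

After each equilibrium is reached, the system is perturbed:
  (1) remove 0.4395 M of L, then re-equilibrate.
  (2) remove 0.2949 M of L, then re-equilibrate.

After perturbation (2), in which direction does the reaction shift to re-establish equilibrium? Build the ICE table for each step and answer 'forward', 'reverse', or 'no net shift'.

Q₀ = 4463 vs Keq = 15.36 ⇒ Q>K, reverse
Step 1:
                  A         L
  init      0.02922     1.952
  Δ          0.3735   -0.3735
  eq         0.4028     1.578
  solve Keq expr → x = -0.1868; check Q = 15.36
Then remove 0.4395 M of L.
Step 2:
                  A         L
  init       0.4028     1.139
  Δ        -0.08934   0.08934
  eq         0.3134     1.228
  solve Keq expr → x = 0.04467; check Q = 15.36
Then remove 0.2949 M of L.
Step 3:
                  A         L
  init       0.3134    0.9334
  Δ        -0.05995   0.05995
  eq         0.2535    0.9934
  solve Keq expr → x = 0.02997; check Q = 15.36

Direction: forward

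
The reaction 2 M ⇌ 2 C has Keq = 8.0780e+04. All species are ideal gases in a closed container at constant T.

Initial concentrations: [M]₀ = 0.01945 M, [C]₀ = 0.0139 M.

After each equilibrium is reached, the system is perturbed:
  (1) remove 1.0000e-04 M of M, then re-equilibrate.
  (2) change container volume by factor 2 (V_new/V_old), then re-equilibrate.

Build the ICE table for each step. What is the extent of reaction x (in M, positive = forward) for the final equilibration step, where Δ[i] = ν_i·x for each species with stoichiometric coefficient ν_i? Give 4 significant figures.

x = 0 M

Q₀ = 0.5107 vs Keq = 8.0780e+04 ⇒ Q<K, forward
Step 1:
                  M         C
  Initial   0.01945    0.0139
  Change   -0.01933   0.01933
  Equil   1.1693e-04   0.03323
  solve Keq expr → x = 0.009667; check Q = 8.0780e+04
Then remove 1.0000e-04 M of M.
Step 2:
                  M         C
  Initial 1.6928e-05   0.03323
  Change  9.9649e-05 -9.9649e-05
  Equil   1.1658e-04   0.03313
  solve Keq expr → x = -4.9825e-05; check Q = 8.0780e+04
Then change container volume by factor 2 (V_new/V_old).
Step 3:
                  M         C
  Initial 5.8289e-05   0.01657
  Change          0         0
  Equil   5.8289e-05   0.01657
  solve Keq expr → x = 0; check Q = 8.0780e+04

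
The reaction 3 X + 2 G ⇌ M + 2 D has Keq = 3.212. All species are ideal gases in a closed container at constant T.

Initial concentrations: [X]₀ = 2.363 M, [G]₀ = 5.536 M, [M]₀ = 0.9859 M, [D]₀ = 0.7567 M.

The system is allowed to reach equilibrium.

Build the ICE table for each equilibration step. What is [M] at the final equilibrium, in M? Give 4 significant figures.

Q₀ = 0.001396 vs Keq = 3.212 ⇒ Q<K, forward
Step 1:
                    X           G           M           D
  I             2.363       5.536      0.9859      0.7567
  C            -1.883      -1.255      0.6275       1.255
  E            0.4805       4.281       1.613       2.012
  solve Keq expr → x = 0.6275; check Q = 3.212

[M]_eq = 1.613 M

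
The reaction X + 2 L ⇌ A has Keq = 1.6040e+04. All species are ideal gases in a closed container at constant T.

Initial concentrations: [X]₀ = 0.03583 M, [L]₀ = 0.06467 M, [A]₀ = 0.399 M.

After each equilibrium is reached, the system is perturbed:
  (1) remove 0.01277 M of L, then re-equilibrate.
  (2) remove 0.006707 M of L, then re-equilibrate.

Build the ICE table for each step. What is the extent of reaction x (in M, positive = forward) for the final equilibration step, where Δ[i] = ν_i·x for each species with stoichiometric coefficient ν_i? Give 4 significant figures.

Q₀ = 2663 vs Keq = 1.6040e+04 ⇒ Q<K, forward
Step 1:
                   X          L          A
  Initial    0.03583    0.06467      0.399
  Change    -0.01482   -0.02963    0.01482
  Equil      0.02101    0.03504     0.4138
  solve Keq expr → x = 0.01482; check Q = 1.6040e+04
Then remove 0.01277 M of L.
Step 2:
                   X          L          A
  Initial    0.02101    0.02227     0.4138
  Change    0.004634   0.009269  -0.004634
  Equil      0.02565    0.03154     0.4092
  solve Keq expr → x = -0.004634; check Q = 1.6040e+04
Then remove 0.006707 M of L.
Step 3:
                   X          L          A
  Initial    0.02565    0.02483     0.4092
  Change    0.002571   0.005142  -0.002571
  Equil      0.02822    0.02997     0.4066
  solve Keq expr → x = -0.002571; check Q = 1.6040e+04

x = -0.002571 M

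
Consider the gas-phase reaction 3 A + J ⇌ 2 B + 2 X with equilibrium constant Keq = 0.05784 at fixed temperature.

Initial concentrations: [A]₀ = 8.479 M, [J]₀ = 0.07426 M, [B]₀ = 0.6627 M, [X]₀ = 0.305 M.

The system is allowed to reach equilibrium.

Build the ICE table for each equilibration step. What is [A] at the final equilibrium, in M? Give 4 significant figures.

[A]_eq = 8.268 M

Q₀ = 9.0249e-04 vs Keq = 0.05784 ⇒ Q<K, forward
Step 1:
                  A         J         B         X
  I           8.479   0.07426    0.6627     0.305
  C          -0.211  -0.07034    0.1407    0.1407
  E           8.268  0.003921    0.8034    0.4457
  solve Keq expr → x = 0.07034; check Q = 0.05784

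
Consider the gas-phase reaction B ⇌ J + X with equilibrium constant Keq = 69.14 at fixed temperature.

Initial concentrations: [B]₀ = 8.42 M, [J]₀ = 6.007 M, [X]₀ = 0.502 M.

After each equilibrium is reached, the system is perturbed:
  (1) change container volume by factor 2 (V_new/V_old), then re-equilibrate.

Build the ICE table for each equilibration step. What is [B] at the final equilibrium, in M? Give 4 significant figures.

[B]_eq = 0.4002 M

Q₀ = 0.3581 vs Keq = 69.14 ⇒ Q<K, forward
Step 1:
                    B           J           X
  I              8.42       6.007       0.502
  C            -7.007       7.007       7.007
  E             1.413       13.01       7.509
  solve Keq expr → x = 7.007; check Q = 69.14
Then change container volume by factor 2 (V_new/V_old).
Step 2:
                    B           J           X
  I            0.7067       6.507       3.754
  C           -0.3065      0.3065      0.3065
  E            0.4002       6.813       4.061
  solve Keq expr → x = 0.3065; check Q = 69.14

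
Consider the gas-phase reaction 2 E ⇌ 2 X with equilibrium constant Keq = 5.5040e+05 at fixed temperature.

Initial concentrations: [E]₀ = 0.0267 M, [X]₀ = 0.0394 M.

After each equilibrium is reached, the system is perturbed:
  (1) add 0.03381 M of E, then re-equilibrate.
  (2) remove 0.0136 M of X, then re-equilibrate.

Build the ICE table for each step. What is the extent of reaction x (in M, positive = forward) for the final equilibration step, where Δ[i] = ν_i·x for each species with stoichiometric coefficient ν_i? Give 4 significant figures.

Q₀ = 2.178 vs Keq = 5.5040e+05 ⇒ Q<K, forward
Step 1:
                    E           X
  Initial      0.0267      0.0394
  Change     -0.02661     0.02661
  Equil    8.8977e-05     0.06601
  solve Keq expr → x = 0.01331; check Q = 5.5040e+05
Then add 0.03381 M of E.
Step 2:
                    E           X
  Initial      0.0339     0.06601
  Change     -0.03376     0.03376
  Equil    1.3449e-04     0.09978
  solve Keq expr → x = 0.01688; check Q = 5.5040e+05
Then remove 0.0136 M of X.
Step 3:
                    E           X
  Initial  1.3449e-04     0.08618
  Change  -1.8307e-05  1.8307e-05
  Equil    1.1618e-04     0.08619
  solve Keq expr → x = 9.1534e-06; check Q = 5.5040e+05

x = 9.1534e-06 M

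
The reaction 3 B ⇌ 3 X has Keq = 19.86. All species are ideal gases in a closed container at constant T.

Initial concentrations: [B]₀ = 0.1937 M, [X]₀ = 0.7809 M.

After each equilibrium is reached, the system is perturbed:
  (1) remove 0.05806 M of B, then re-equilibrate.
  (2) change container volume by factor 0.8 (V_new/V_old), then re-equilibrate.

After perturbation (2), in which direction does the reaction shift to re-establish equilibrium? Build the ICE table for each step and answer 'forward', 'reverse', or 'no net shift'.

Q₀ = 65.52 vs Keq = 19.86 ⇒ Q>K, reverse
Step 1:
                  B         X
  Initial    0.1937    0.7809
  Change    0.06913  -0.06913
  Equil      0.2628    0.7118
  solve Keq expr → x = -0.02304; check Q = 19.86
Then remove 0.05806 M of B.
Step 2:
                  B         X
  Initial    0.2048    0.7118
  Change     0.0424   -0.0424
  Equil      0.2472    0.6694
  solve Keq expr → x = -0.01413; check Q = 19.86
Then change container volume by factor 0.8 (V_new/V_old).
Step 3:
                  B         X
  Initial     0.309    0.8367
  Change          0         0
  Equil       0.309    0.8367
  solve Keq expr → x = 0; check Q = 19.86

Direction: no net shift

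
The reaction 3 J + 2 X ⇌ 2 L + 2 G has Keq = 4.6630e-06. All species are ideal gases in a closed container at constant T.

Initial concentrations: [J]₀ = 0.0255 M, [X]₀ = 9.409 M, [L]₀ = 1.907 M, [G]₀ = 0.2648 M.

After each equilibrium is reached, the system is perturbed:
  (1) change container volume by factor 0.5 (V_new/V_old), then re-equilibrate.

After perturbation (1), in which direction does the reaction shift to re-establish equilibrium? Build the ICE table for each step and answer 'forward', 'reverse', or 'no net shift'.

Q₀ = 173.7 vs Keq = 4.6630e-06 ⇒ Q>K, reverse
Step 1:
                  J         X         L         G
  I          0.0255     9.409     1.907    0.2648
  C          0.3921    0.2614   -0.2614   -0.2614
  E          0.4176      9.67     1.646  0.003424
  solve Keq expr → x = -0.1307; check Q = 4.6630e-06
Then change container volume by factor 0.5 (V_new/V_old).
Step 2:
                  J         X         L         G
  I          0.8351     19.34     3.291  0.006848
  C       -0.004133 -0.002755  0.002755  0.002755
  E           0.831     19.34     3.294  0.009603
  solve Keq expr → x = 0.001378; check Q = 4.6630e-06

Direction: forward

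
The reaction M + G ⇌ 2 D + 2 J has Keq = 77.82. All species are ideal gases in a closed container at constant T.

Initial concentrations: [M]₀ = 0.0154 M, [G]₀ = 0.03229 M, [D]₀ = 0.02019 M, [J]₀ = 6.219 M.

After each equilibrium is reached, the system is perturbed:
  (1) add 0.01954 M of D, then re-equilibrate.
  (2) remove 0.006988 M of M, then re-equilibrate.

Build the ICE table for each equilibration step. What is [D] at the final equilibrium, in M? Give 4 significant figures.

[D]_eq = 0.03086 M

Q₀ = 31.7 vs Keq = 77.82 ⇒ Q<K, forward
Step 1:
                    M           G           D           J
  init         0.0154     0.03229     0.02019       6.219
  Δ         -0.003229   -0.003229    0.006459    0.006459
  eq          0.01217     0.02906     0.02665       6.225
  solve Keq expr → x = 0.003229; check Q = 77.82
Then add 0.01954 M of D.
Step 2:
                    M           G           D           J
  init        0.01217     0.02906     0.04619       6.225
  Δ          0.005531    0.005531    -0.01106    -0.01106
  eq           0.0177     0.03459     0.03513       6.214
  solve Keq expr → x = -0.005531; check Q = 77.82
Then remove 0.006988 M of M.
Step 3:
                    M           G           D           J
  init        0.01071     0.03459     0.03513       6.214
  Δ          0.002135    0.002135   -0.004269   -0.004269
  eq          0.01285     0.03673     0.03086        6.21
  solve Keq expr → x = -0.002135; check Q = 77.82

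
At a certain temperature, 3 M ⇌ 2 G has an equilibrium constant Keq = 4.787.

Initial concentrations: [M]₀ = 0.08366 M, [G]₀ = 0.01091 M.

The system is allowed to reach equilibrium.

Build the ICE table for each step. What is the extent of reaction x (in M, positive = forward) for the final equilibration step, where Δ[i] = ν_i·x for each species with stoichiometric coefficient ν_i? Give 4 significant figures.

Q₀ = 0.2033 vs Keq = 4.787 ⇒ Q<K, forward
Step 1:
                    M           G
  I           0.08366     0.01091
  C          -0.02741     0.01828
  E           0.05625     0.02919
  solve Keq expr → x = 0.009138; check Q = 4.787

x = 0.009138 M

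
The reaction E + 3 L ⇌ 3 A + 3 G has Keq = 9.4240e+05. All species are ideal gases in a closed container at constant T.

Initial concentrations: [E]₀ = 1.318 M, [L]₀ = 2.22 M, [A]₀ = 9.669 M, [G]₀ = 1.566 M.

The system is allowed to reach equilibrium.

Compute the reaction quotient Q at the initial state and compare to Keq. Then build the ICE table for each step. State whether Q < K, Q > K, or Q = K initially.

Q₀ = 240.7; Q < K (proceeds forward)

Q₀ = 240.7 vs Keq = 9.4240e+05 ⇒ Q<K, forward
Step 1:
                    E           L           A           G
  Initial       1.318        2.22       9.669       1.566
  Change      -0.5947      -1.784       1.784       1.784
  Equil        0.7233       0.436       11.45        3.35
  solve Keq expr → x = 0.5947; check Q = 9.4240e+05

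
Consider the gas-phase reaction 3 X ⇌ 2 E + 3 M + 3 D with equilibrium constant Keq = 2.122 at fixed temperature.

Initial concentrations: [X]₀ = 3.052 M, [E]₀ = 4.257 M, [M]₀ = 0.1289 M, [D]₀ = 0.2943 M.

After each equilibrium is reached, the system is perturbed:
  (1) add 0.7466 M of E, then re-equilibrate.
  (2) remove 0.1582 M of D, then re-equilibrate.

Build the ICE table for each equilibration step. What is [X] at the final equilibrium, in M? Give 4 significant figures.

Q₀ = 3.4800e-05 vs Keq = 2.122 ⇒ Q<K, forward
Step 1:
                    X           E           M           D
  I             3.052       4.257      0.1289      0.2943
  C           -0.8007      0.5338      0.8007      0.8007
  E             2.251       4.791      0.9296       1.095
  solve Keq expr → x = 0.2669; check Q = 2.122
Then add 0.7466 M of E.
Step 2:
                    X           E           M           D
  I             2.251       5.537      0.9296       1.095
  C           0.03788    -0.02526    -0.03788    -0.03788
  E             2.289       5.512      0.8917       1.057
  solve Keq expr → x = -0.01263; check Q = 2.122
Then remove 0.1582 M of D.
Step 3:
                    X           E           M           D
  I             2.289       5.512      0.8917      0.8989
  C          -0.06038     0.04025     0.06038     0.06038
  E             2.229       5.552      0.9521      0.9593
  solve Keq expr → x = 0.02013; check Q = 2.122

[X]_eq = 2.229 M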